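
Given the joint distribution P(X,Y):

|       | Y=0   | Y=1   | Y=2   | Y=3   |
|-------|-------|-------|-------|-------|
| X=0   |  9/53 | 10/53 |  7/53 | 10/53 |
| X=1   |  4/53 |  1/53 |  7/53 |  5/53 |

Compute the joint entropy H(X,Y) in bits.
2.8245 bits

H(X,Y) = -Σ_{x,y} P(x,y) log₂ P(x,y). Per-cell terms -P(x,y)·log₂P(x,y):
  X=0: 0.43438, 0.45396, 0.38574, 0.45396
  X=1: 0.28135, 0.10807, 0.38574, 0.32132
Sum of the 8 terms: H(X,Y) = 2.8245 bits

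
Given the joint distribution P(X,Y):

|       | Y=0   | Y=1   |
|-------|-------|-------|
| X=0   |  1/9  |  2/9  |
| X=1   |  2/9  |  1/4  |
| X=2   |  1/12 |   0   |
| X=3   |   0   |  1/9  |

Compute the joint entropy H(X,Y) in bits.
2.4676 bits

H(X,Y) = -Σ_{x,y} P(x,y) log₂ P(x,y). Per-cell terms -P(x,y)·log₂P(x,y):
  X=0: 0.35221, 0.48221
  X=1: 0.48221, 0.50000
  X=2: 0.29875, 0.00000
  X=3: 0.00000, 0.35221
  (cells with P = 0 contribute 0)
Sum of the 8 terms: H(X,Y) = 2.4676 bits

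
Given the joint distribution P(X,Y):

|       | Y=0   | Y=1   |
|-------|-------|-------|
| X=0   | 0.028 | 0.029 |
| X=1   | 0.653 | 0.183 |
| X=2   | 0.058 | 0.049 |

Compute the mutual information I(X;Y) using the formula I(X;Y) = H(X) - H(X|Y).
0.0310 bits

I(X;Y) = H(X) - H(X|Y)

Marginal of X (row sums):
  P(X=0) = 0.028 + 0.029 = 0.057
  P(X=1) = 0.653 + 0.183 = 0.836
  P(X=2) = 0.058 + 0.049 = 0.107
H(X) = -[0.057·log₂(0.057) + 0.836·log₂(0.836) + 0.107·log₂(0.107)]
  = 0.2356 + 0.2160 + 0.3450 = 0.7966 bits

Marginal of Y (column sums):
  P(Y=0) = 0.028 + 0.653 + 0.058 = 0.739
  P(Y=1) = 0.029 + 0.183 + 0.049 = 0.261
H(X|Y) = Σ_y P(y)·H(X|Y=y):
  Y=0: P(Y=0) = 0.739, P(X|Y=0) = (28/739, 653/739, 58/739) → H(X|Y=0) = 0.6248
  Y=1: P(Y=1) = 0.261, P(X|Y=1) = (1/9, 61/87, 49/261) → H(X|Y=1) = 1.1644
H(X|Y) = 0.739·0.6248 + 0.261·1.1644 = 0.7656 bits

I(X;Y) = H(X) - H(X|Y) = 0.7966 - 0.7656 = 0.0310 bits

Cross-check via I(X;Y) = H(X) + H(Y) - H(X,Y): computing H(Y) from the column sums and H(X,Y) from the 6 cells in the same way gives H(Y) = 0.8283 bits and H(X,Y) = 1.5939 bits, so
I(X;Y) = 0.7966 + 0.8283 - 1.5939 = 0.0310 bits ✓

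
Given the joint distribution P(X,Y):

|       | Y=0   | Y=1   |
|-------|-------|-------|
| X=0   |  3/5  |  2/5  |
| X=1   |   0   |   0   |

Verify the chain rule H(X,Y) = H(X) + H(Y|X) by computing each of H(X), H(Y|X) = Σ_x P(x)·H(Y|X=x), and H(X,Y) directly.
H(X) = 0.0000 bits, H(Y|X) = 0.9710 bits, H(X,Y) = 0.9710 bits

Marginal of X (row sums):
  P(X=0) = 3/5 + 2/5 = 1
  P(X=1) = 0 + 0 = 0
H(X) = -[1·log₂(1)]   (outcomes with P = 0 contribute 0)
  = 0.0000 bits

H(Y|X) = Σ_x P(x)·H(Y|X=x):
  X=0: P(X=0) = 1, P(Y|X=0) = (3/5, 2/5) → H(Y|X=0) = 0.9710
  X=1: P(X=1) = 0 → contributes 0
H(Y|X) = 1·0.9710 = 0.9710 bits

H(X,Y) = -Σ_{x,y} P(x,y) log₂ P(x,y). Per-cell terms -P(x,y)·log₂P(x,y):
  X=0: 0.4422, 0.5288
  X=1: 0.0000, 0.0000
  (cells with P = 0 contribute 0)
Sum of the 4 terms: H(X,Y) = 0.9710 bits

Chain rule check:
  H(X) + H(Y|X) = 0.0000 + 0.9710 = 0.9710 bits
  H(X,Y) = 0.9710 bits
✓ Chain rule verified.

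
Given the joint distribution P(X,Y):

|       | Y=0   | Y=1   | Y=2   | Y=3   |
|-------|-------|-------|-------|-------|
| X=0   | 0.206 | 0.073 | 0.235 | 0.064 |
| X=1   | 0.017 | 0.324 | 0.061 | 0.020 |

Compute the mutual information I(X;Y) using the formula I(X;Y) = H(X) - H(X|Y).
0.3386 bits

I(X;Y) = H(X) - H(X|Y)

Marginal of X (row sums):
  P(X=0) = 0.206 + 0.073 + 0.235 + 0.064 = 0.578
  P(X=1) = 0.017 + 0.324 + 0.061 + 0.020 = 0.422
H(X) = -[0.578·log₂(0.578) + 0.422·log₂(0.422)]
  = 0.4571 + 0.5253 = 0.9824 bits

Marginal of Y (column sums):
  P(Y=0) = 0.206 + 0.017 = 0.223
  P(Y=1) = 0.073 + 0.324 = 0.397
  P(Y=2) = 0.235 + 0.061 = 0.296
  P(Y=3) = 0.064 + 0.020 = 0.084
H(X|Y) = Σ_y P(y)·H(X|Y=y):
  Y=0: P(Y=0) = 0.223, P(X|Y=0) = (206/223, 17/223) → H(X|Y=0) = 0.3888
  Y=1: P(Y=1) = 0.397, P(X|Y=1) = (73/397, 324/397) → H(X|Y=1) = 0.6885
  Y=2: P(Y=2) = 0.296, P(X|Y=2) = (235/296, 61/296) → H(X|Y=2) = 0.7339
  Y=3: P(Y=3) = 0.084, P(X|Y=3) = (16/21, 5/21) → H(X|Y=3) = 0.7919
H(X|Y) = 0.223·0.3888 + 0.397·0.6885 + 0.296·0.7339 + 0.084·0.7919 = 0.6438 bits

I(X;Y) = H(X) - H(X|Y) = 0.9824 - 0.6438 = 0.3386 bits

Cross-check via I(X;Y) = H(X) + H(Y) - H(X,Y): computing H(Y) from the column sums and H(X,Y) from the 8 cells in the same way gives H(Y) = 1.8319 bits and H(X,Y) = 2.4757 bits, so
I(X;Y) = 0.9824 + 1.8319 - 2.4757 = 0.3386 bits ✓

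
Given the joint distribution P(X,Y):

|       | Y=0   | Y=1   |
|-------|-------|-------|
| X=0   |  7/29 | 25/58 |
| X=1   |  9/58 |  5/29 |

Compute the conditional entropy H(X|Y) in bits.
0.9038 bits

H(X|Y) = H(X,Y) - H(Y)

H(X,Y) = -Σ_{x,y} P(x,y) log₂ P(x,y). Per-cell terms -P(x,y)·log₂P(x,y):
  X=0: 0.4950, 0.5233
  X=1: 0.4171, 0.4373
Sum of the 4 terms: H(X,Y) = 1.8727 bits

Marginal of Y (column sums):
  P(Y=0) = 7/29 + 9/58 = 23/58
  P(Y=1) = 25/58 + 5/29 = 35/58
H(Y) = -[(23/58)·log₂(23/58) + (35/58)·log₂(35/58)]
  = 0.5292 + 0.4397 = 0.9689 bits

H(X|Y) = H(X,Y) - H(Y) = 1.8727 - 0.9689 = 0.9038 bits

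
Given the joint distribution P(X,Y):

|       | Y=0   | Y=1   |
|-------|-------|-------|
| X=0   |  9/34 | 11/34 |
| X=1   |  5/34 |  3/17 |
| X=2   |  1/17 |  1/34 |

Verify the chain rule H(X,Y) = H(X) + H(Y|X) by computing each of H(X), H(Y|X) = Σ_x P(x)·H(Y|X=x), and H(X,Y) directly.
H(X) = 1.2861 bits, H(Y|X) = 0.9866 bits, H(X,Y) = 2.2727 bits

Marginal of X (row sums):
  P(X=0) = 9/34 + 11/34 = 10/17
  P(X=1) = 5/34 + 3/17 = 11/34
  P(X=2) = 1/17 + 1/34 = 3/34
H(X) = -[(10/17)·log₂(10/17) + (11/34)·log₂(11/34) + (3/34)·log₂(3/34)]
  = 0.45031 + 0.52672 + 0.30904 = 1.2861 bits

H(Y|X) = Σ_x P(x)·H(Y|X=x):
  X=0: P(X=0) = 10/17, P(Y|X=0) = (9/20, 11/20) → H(Y|X=0) = 0.99277
  X=1: P(X=1) = 11/34, P(Y|X=1) = (5/11, 6/11) → H(Y|X=1) = 0.99403
  X=2: P(X=2) = 3/34, P(Y|X=2) = (2/3, 1/3) → H(Y|X=2) = 0.91830
H(Y|X) = (10/17)·0.99277 + (11/34)·0.99403 + (3/34)·0.91830 = 0.9866 bits

H(X,Y) = -Σ_{x,y} P(x,y) log₂ P(x,y). Per-cell terms -P(x,y)·log₂P(x,y):
  X=0: 0.50758, 0.52672
  X=1: 0.40670, 0.44162
  X=2: 0.24044, 0.14963
Sum of the 6 terms: H(X,Y) = 2.2727 bits

Chain rule check:
  H(X) + H(Y|X) = 1.2861 + 0.9866 = 2.2727 bits
  H(X,Y) = 2.2727 bits
✓ Chain rule verified.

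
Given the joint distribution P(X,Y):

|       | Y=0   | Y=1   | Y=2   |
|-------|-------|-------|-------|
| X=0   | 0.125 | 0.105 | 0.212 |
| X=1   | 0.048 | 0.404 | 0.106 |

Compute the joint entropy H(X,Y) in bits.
2.2726 bits

H(X,Y) = -Σ_{x,y} P(x,y) log₂ P(x,y). Per-cell terms -P(x,y)·log₂P(x,y):
  X=0: 0.3750, 0.3414, 0.4744
  X=1: 0.2103, 0.5283, 0.3432
Sum of the 6 terms: H(X,Y) = 2.2726 bits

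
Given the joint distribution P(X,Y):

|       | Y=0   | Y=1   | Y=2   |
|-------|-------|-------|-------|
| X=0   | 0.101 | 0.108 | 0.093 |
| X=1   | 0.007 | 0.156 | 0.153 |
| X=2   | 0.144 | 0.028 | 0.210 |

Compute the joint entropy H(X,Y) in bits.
2.9020 bits

H(X,Y) = -Σ_{x,y} P(x,y) log₂ P(x,y). Per-cell terms -P(x,y)·log₂P(x,y):
  X=0: 0.3341, 0.3468, 0.3187
  X=1: 0.0501, 0.4181, 0.4144
  X=2: 0.4026, 0.1444, 0.4728
Sum of the 9 terms: H(X,Y) = 2.9020 bits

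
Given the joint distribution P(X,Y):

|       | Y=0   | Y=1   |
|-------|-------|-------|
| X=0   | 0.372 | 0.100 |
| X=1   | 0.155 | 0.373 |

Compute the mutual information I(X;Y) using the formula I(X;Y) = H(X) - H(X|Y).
0.1852 bits

I(X;Y) = H(X) - H(X|Y)

Marginal of X (row sums):
  P(X=0) = 0.372 + 0.100 = 0.472
  P(X=1) = 0.155 + 0.373 = 0.528
H(X) = -[0.472·log₂(0.472) + 0.528·log₂(0.528)]
  = 0.511243 + 0.486494 = 0.997737 bits

Marginal of Y (column sums):
  P(Y=0) = 0.372 + 0.155 = 0.527
  P(Y=1) = 0.100 + 0.373 = 0.473
H(X|Y) = Σ_y P(y)·H(X|Y=y):
  Y=0: P(Y=0) = 0.527, P(X|Y=0) = (12/17, 5/17) → H(X|Y=0) = 0.873981
  Y=1: P(Y=1) = 0.473, P(X|Y=1) = (100/473, 373/473) → H(X|Y=1) = 0.744182
H(X|Y) = 0.527·0.873981 + 0.473·0.744182 = 0.812586 bits

I(X;Y) = H(X) - H(X|Y) = 0.997737 - 0.812586 = 0.1852 bits

Cross-check via I(X;Y) = H(X) + H(Y) - H(X,Y): computing H(Y) from the column sums and H(X,Y) from the 4 cells in the same way gives H(Y) = 0.997896 bits and H(X,Y) = 1.810481 bits, so
I(X;Y) = 0.997737 + 0.997896 - 1.810481 = 0.1852 bits ✓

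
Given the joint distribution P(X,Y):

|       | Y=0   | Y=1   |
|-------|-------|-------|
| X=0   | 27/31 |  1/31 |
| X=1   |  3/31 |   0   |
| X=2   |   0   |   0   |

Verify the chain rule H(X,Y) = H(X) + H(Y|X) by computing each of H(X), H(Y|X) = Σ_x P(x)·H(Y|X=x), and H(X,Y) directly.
H(X) = 0.4587 bits, H(Y|X) = 0.2008 bits, H(X,Y) = 0.6595 bits

Marginal of X (row sums):
  P(X=0) = 27/31 + 1/31 = 28/31
  P(X=1) = 3/31 + 0 = 3/31
  P(X=2) = 0 + 0 = 0
H(X) = -[(28/31)·log₂(28/31) + (3/31)·log₂(3/31)]   (outcomes with P = 0 contribute 0)
  = 0.1326 + 0.3261 = 0.4587 bits

H(Y|X) = Σ_x P(x)·H(Y|X=x):
  X=0: P(X=0) = 28/31, P(Y|X=0) = (27/28, 1/28) → H(Y|X=0) = 0.2223
  X=1: P(X=1) = 3/31, P(Y|X=1) = (1, 0) → H(Y|X=1) = 0.0000
  X=2: P(X=2) = 0 → contributes 0
H(Y|X) = (28/31)·0.2223 + (3/31)·0.0000 = 0.2008 bits

H(X,Y) = -Σ_{x,y} P(x,y) log₂ P(x,y). Per-cell terms -P(x,y)·log₂P(x,y):
  X=0: 0.1736, 0.1598
  X=1: 0.3261, 0.0000
  X=2: 0.0000, 0.0000
  (cells with P = 0 contribute 0)
Sum of the 6 terms: H(X,Y) = 0.6595 bits

Chain rule check:
  H(X) + H(Y|X) = 0.4587 + 0.2008 = 0.6595 bits
  H(X,Y) = 0.6595 bits
✓ Chain rule verified.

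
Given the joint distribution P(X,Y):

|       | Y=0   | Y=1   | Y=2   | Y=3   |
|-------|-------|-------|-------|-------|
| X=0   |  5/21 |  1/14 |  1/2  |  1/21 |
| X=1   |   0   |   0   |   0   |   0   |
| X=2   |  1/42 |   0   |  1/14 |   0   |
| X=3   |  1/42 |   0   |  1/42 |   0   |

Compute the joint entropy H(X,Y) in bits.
2.1312 bits

H(X,Y) = -Σ_{x,y} P(x,y) log₂ P(x,y). Per-cell terms -P(x,y)·log₂P(x,y):
  X=0: 0.49295, 0.27195, 0.50000, 0.20916
  X=1: 0.00000, 0.00000, 0.00000, 0.00000
  X=2: 0.12839, 0.00000, 0.27195, 0.00000
  X=3: 0.12839, 0.00000, 0.12839, 0.00000
  (cells with P = 0 contribute 0)
Sum of the 16 terms: H(X,Y) = 2.1312 bits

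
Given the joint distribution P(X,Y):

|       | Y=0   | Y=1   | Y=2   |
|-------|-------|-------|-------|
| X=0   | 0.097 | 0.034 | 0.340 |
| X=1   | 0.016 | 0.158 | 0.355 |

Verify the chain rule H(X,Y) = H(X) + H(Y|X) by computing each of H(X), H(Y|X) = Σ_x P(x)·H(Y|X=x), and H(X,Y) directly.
H(X) = 0.9976 bits, H(Y|X) = 1.0704 bits, H(X,Y) = 2.0680 bits

Marginal of X (row sums):
  P(X=0) = 0.097 + 0.034 + 0.340 = 0.471
  P(X=1) = 0.016 + 0.158 + 0.355 = 0.529
H(X) = -[0.471·log₂(0.471) + 0.529·log₂(0.529)]
  = 0.51160 + 0.48597 = 0.9976 bits

H(Y|X) = Σ_x P(x)·H(Y|X=x):
  X=0: P(X=0) = 0.471, P(Y|X=0) = (97/471, 34/471, 340/471) → H(Y|X=0) = 1.08264
  X=1: P(X=1) = 0.529, P(Y|X=1) = (16/529, 158/529, 355/529) → H(Y|X=1) = 1.05952
H(Y|X) = 0.471·1.08264 + 0.529·1.05952 = 1.0704 bits

H(X,Y) = -Σ_{x,y} P(x,y) log₂ P(x,y). Per-cell terms -P(x,y)·log₂P(x,y):
  X=0: 0.32649, 0.16586, 0.52917
  X=1: 0.09545, 0.42060, 0.53041
Sum of the 6 terms: H(X,Y) = 2.0680 bits

Chain rule check:
  H(X) + H(Y|X) = 0.9976 + 1.0704 = 2.0680 bits
  H(X,Y) = 2.0680 bits
✓ Chain rule verified.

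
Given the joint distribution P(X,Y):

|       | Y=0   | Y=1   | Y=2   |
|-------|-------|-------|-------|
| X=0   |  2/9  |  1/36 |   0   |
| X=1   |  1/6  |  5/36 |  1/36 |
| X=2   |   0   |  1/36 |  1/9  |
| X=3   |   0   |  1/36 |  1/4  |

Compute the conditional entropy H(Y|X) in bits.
0.7980 bits

H(Y|X) = H(X,Y) - H(X)

H(X,Y) = -Σ_{x,y} P(x,y) log₂ P(x,y). Per-cell terms -P(x,y)·log₂P(x,y):
  X=0: 0.4822, 0.1436, 0.0000
  X=1: 0.4308, 0.3956, 0.1436
  X=2: 0.0000, 0.1436, 0.3522
  X=3: 0.0000, 0.1436, 0.5000
  (cells with P = 0 contribute 0)
Sum of the 12 terms: H(X,Y) = 2.7352 bits

Marginal of X (row sums):
  P(X=0) = 2/9 + 1/36 + 0 = 1/4
  P(X=1) = 1/6 + 5/36 + 1/36 = 1/3
  P(X=2) = 0 + 1/36 + 1/9 = 5/36
  P(X=3) = 0 + 1/36 + 1/4 = 5/18
H(X) = -[(1/4)·log₂(1/4) + (1/3)·log₂(1/3) + (5/36)·log₂(5/36) + (5/18)·log₂(5/18)]
  = 0.5000 + 0.5283 + 0.3956 + 0.5133 = 1.9372 bits

H(Y|X) = H(X,Y) - H(X) = 2.7352 - 1.9372 = 0.7980 bits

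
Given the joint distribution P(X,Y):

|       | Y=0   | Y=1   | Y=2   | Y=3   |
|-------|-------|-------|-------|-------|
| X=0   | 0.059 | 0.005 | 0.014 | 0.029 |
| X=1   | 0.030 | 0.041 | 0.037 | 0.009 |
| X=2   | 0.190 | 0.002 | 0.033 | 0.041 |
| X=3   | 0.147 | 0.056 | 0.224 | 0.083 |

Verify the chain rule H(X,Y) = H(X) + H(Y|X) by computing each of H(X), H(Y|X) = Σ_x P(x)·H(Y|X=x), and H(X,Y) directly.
H(X) = 1.7108 bits, H(Y|X) = 1.6260 bits, H(X,Y) = 3.3368 bits

Marginal of X (row sums):
  P(X=0) = 0.059 + 0.005 + 0.014 + 0.029 = 0.107
  P(X=1) = 0.030 + 0.041 + 0.037 + 0.009 = 0.117
  P(X=2) = 0.190 + 0.002 + 0.033 + 0.041 = 0.266
  P(X=3) = 0.147 + 0.056 + 0.224 + 0.083 = 0.510
H(X) = -[0.107·log₂(0.107) + 0.117·log₂(0.117) + 0.266·log₂(0.266) + 0.510·log₂(0.510)]
  = 0.345002 + 0.362164 + 0.508193 + 0.495430 = 1.7108 bits

H(Y|X) = Σ_x P(x)·H(Y|X=x):
  X=0: P(X=0) = 0.107, P(Y|X=0) = (59/107, 5/107, 14/107, 29/107) → H(Y|X=0) = 1.574458
  X=1: P(X=1) = 0.117, P(Y|X=1) = (10/39, 41/117, 37/117, 1/13) → H(Y|X=1) = 1.843481
  X=2: P(X=2) = 0.266, P(Y|X=2) = (5/7, 1/133, 33/266, 41/266) → H(Y|X=2) = 1.189128
  X=3: P(X=3) = 0.510, P(Y|X=3) = (49/170, 28/255, 112/255, 83/510) → H(Y|X=3) = 1.814864
H(Y|X) = 0.107·1.574458 + 0.117·1.843481 + 0.266·1.189128 + 0.510·1.814864 = 1.6260 bits

H(X,Y) = -Σ_{x,y} P(x,y) log₂ P(x,y). Per-cell terms -P(x,y)·log₂P(x,y):
  X=0: 0.240905, 0.038219, 0.086218, 0.148126
  X=1: 0.151767, 0.188938, 0.175984, 0.061163
  X=2: 0.455226, 0.017932, 0.162406, 0.188938
  X=3: 0.406618, 0.232872, 0.483488, 0.298032
Sum of the 16 terms: H(X,Y) = 3.3368 bits

Chain rule check:
  H(X) + H(Y|X) = 1.7108 + 1.6260 = 3.3368 bits
  H(X,Y) = 3.3368 bits
✓ Chain rule verified.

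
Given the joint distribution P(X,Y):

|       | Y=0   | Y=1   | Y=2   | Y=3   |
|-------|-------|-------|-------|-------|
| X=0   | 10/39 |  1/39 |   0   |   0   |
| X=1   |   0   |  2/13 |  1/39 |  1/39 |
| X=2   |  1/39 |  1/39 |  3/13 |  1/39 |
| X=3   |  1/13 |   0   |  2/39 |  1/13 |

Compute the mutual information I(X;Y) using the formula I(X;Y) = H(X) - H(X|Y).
0.8691 bits

I(X;Y) = H(X) - H(X|Y)

Marginal of X (row sums):
  P(X=0) = 10/39 + 1/39 + 0 + 0 = 11/39
  P(X=1) = 0 + 2/13 + 1/39 + 1/39 = 8/39
  P(X=2) = 1/39 + 1/39 + 3/13 + 1/39 = 4/13
  P(X=3) = 1/13 + 0 + 2/39 + 1/13 = 8/39
H(X) = -[(11/39)·log₂(11/39) + (8/39)·log₂(8/39) + (4/13)·log₂(4/13) + (8/39)·log₂(8/39)]
  = 0.51502 + 0.46880 + 0.52321 + 0.46880 = 1.97583 bits

Marginal of Y (column sums):
  P(Y=0) = 10/39 + 0 + 1/39 + 1/13 = 14/39
  P(Y=1) = 1/39 + 2/13 + 1/39 + 0 = 8/39
  P(Y=2) = 0 + 1/39 + 3/13 + 2/39 = 4/13
  P(Y=3) = 0 + 1/39 + 1/39 + 1/13 = 5/39
H(X|Y) = Σ_y P(y)·H(X|Y=y):
  Y=0: P(Y=0) = 14/39, P(X|Y=0) = (5/7, 0, 1/14, 3/14) → H(X|Y=0) = 1.09491
  Y=1: P(Y=1) = 8/39, P(X|Y=1) = (1/8, 3/4, 1/8, 0) → H(X|Y=1) = 1.06128
  Y=2: P(Y=2) = 4/13, P(X|Y=2) = (0, 1/12, 3/4, 1/6) → H(X|Y=2) = 1.04085
  Y=3: P(Y=3) = 5/39, P(X|Y=3) = (0, 1/5, 1/5, 3/5) → H(X|Y=3) = 1.37095
H(X|Y) = (14/39)·1.09491 + (8/39)·1.06128 + (4/13)·1.04085 + (5/39)·1.37095 = 1.10677 bits

I(X;Y) = H(X) - H(X|Y) = 1.97583 - 1.10677 = 0.8691 bits

Cross-check via I(X;Y) = H(X) + H(Y) - H(X,Y): computing H(Y) from the column sums and H(X,Y) from the 16 cells in the same way gives H(Y) = 1.90253 bits and H(X,Y) = 3.00930 bits, so
I(X;Y) = 1.97583 + 1.90253 - 3.00930 = 0.8691 bits ✓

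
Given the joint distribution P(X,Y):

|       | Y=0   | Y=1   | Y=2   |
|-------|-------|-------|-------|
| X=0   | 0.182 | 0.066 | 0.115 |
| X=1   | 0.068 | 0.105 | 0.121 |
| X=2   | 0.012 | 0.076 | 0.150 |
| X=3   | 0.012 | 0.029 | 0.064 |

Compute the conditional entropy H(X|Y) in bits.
1.7442 bits

H(X|Y) = H(X,Y) - H(Y)

H(X,Y) = -Σ_{x,y} P(x,y) log₂ P(x,y). Per-cell terms -P(x,y)·log₂P(x,y):
  X=0: 0.4474, 0.2588, 0.3588
  X=1: 0.2637, 0.3414, 0.3687
  X=2: 0.0766, 0.2826, 0.4105
  X=3: 0.0766, 0.1481, 0.2538
Sum of the 12 terms: H(X,Y) = 3.2870 bits

Marginal of Y (column sums):
  P(Y=0) = 0.182 + 0.068 + 0.012 + 0.012 = 0.274
  P(Y=1) = 0.066 + 0.105 + 0.076 + 0.029 = 0.276
  P(Y=2) = 0.115 + 0.121 + 0.150 + 0.064 = 0.450
H(Y) = -[0.274·log₂(0.274) + 0.276·log₂(0.276) + 0.450·log₂(0.450)]
  = 0.5118 + 0.5126 + 0.5184 = 1.5428 bits

H(X|Y) = H(X,Y) - H(Y) = 3.2870 - 1.5428 = 1.7442 bits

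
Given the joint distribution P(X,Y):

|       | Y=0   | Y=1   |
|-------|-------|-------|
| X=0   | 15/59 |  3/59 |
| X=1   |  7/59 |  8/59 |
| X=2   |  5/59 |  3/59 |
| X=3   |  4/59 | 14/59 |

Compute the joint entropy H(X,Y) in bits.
2.7525 bits

H(X,Y) = -Σ_{x,y} P(x,y) log₂ P(x,y). Per-cell terms -P(x,y)·log₂P(x,y):
  X=0: 0.5023, 0.2185
  X=1: 0.3649, 0.3909
  X=2: 0.3018, 0.2185
  X=3: 0.2632, 0.4924
Sum of the 8 terms: H(X,Y) = 2.7525 bits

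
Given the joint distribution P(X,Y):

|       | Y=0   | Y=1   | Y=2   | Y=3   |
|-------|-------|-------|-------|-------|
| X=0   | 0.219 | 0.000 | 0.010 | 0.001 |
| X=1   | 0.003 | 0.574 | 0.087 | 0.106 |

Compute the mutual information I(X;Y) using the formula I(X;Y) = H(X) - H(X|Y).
0.7005 bits

I(X;Y) = H(X) - H(X|Y)

Marginal of X (row sums):
  P(X=0) = 0.219 + 0.000 + 0.010 + 0.001 = 0.230
  P(X=1) = 0.003 + 0.574 + 0.087 + 0.106 = 0.770
H(X) = -[0.230·log₂(0.230) + 0.770·log₂(0.770)]
  = 0.48767 + 0.29034 = 0.77801 bits

Marginal of Y (column sums):
  P(Y=0) = 0.219 + 0.003 = 0.222
  P(Y=1) = 0.000 + 0.574 = 0.574
  P(Y=2) = 0.010 + 0.087 = 0.097
  P(Y=3) = 0.001 + 0.106 = 0.107
H(X|Y) = Σ_y P(y)·H(X|Y=y):
  Y=0: P(Y=0) = 0.222, P(X|Y=0) = (73/74, 1/74) → H(X|Y=0) = 0.10328
  Y=1: P(Y=1) = 0.574, P(X|Y=1) = (0, 1) → H(X|Y=1) = 0.00000
  Y=2: P(Y=2) = 0.097, P(X|Y=2) = (10/97, 87/97) → H(X|Y=2) = 0.47872
  Y=3: P(Y=3) = 0.107, P(X|Y=3) = (1/107, 106/107) → H(X|Y=3) = 0.07642
H(X|Y) = 0.222·0.10328 + 0.574·0.00000 + 0.097·0.47872 + 0.107·0.07642 = 0.07754 bits

I(X;Y) = H(X) - H(X|Y) = 0.77801 - 0.07754 = 0.7005 bits

Cross-check via I(X;Y) = H(X) + H(Y) - H(X,Y): computing H(Y) from the column sums and H(X,Y) from the 8 cells in the same way gives H(Y) = 1.61324 bits and H(X,Y) = 1.69078 bits, so
I(X;Y) = 0.77801 + 1.61324 - 1.69078 = 0.7005 bits ✓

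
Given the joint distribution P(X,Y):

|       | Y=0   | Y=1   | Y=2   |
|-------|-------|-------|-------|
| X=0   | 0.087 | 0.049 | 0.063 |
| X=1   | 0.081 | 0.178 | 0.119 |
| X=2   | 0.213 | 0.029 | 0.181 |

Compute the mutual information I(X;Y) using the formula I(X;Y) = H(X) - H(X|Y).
0.1404 bits

I(X;Y) = H(X) - H(X|Y)

Marginal of X (row sums):
  P(X=0) = 0.087 + 0.049 + 0.063 = 0.199
  P(X=1) = 0.081 + 0.178 + 0.119 = 0.378
  P(X=2) = 0.213 + 0.029 + 0.181 = 0.423
H(X) = -[0.199·log₂(0.199) + 0.378·log₂(0.378) + 0.423·log₂(0.423)]
  = 0.4635 + 0.5305 + 0.5251 = 1.5191 bits

Marginal of Y (column sums):
  P(Y=0) = 0.087 + 0.081 + 0.213 = 0.381
  P(Y=1) = 0.049 + 0.178 + 0.029 = 0.256
  P(Y=2) = 0.063 + 0.119 + 0.181 = 0.363
H(X|Y) = Σ_y P(y)·H(X|Y=y):
  Y=0: P(Y=0) = 0.381, P(X|Y=0) = (29/127, 27/127, 71/127) → H(X|Y=0) = 1.4305
  Y=1: P(Y=1) = 0.256, P(X|Y=1) = (49/256, 89/128, 29/256) → H(X|Y=1) = 1.1770
  Y=2: P(Y=2) = 0.363, P(X|Y=2) = (21/121, 119/363, 181/363) → H(X|Y=2) = 1.4666
H(X|Y) = 0.381·1.4305 + 0.256·1.1770 + 0.363·1.4666 = 1.3787 bits

I(X;Y) = H(X) - H(X|Y) = 1.5191 - 1.3787 = 0.1404 bits

Cross-check via I(X;Y) = H(X) + H(Y) - H(X,Y): computing H(Y) from the column sums and H(X,Y) from the 9 cells in the same way gives H(Y) = 1.5643 bits and H(X,Y) = 2.9430 bits, so
I(X;Y) = 1.5191 + 1.5643 - 2.9430 = 0.1404 bits ✓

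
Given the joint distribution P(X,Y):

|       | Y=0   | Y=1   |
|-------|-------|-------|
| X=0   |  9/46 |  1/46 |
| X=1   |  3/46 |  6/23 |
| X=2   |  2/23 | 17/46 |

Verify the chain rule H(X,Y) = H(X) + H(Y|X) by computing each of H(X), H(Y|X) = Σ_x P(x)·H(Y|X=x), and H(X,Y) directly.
H(X) = 1.5222 bits, H(Y|X) = 0.6581 bits, H(X,Y) = 2.1803 bits

Marginal of X (row sums):
  P(X=0) = 9/46 + 1/46 = 5/23
  P(X=1) = 3/46 + 6/23 = 15/46
  P(X=2) = 2/23 + 17/46 = 21/46
H(X) = -[(5/23)·log₂(5/23) + (15/46)·log₂(15/46) + (21/46)·log₂(21/46)]
  = 0.4786 + 0.5272 + 0.5164 = 1.5222 bits

H(Y|X) = Σ_x P(x)·H(Y|X=x):
  X=0: P(X=0) = 5/23, P(Y|X=0) = (9/10, 1/10) → H(Y|X=0) = 0.4690
  X=1: P(X=1) = 15/46, P(Y|X=1) = (1/5, 4/5) → H(Y|X=1) = 0.7219
  X=2: P(X=2) = 21/46, P(Y|X=2) = (4/21, 17/21) → H(Y|X=2) = 0.7025
H(Y|X) = (5/23)·0.4690 + (15/46)·0.7219 + (21/46)·0.7025 = 0.6581 bits

H(X,Y) = -Σ_{x,y} P(x,y) log₂ P(x,y). Per-cell terms -P(x,y)·log₂P(x,y):
  X=0: 0.4605, 0.1201
  X=1: 0.2569, 0.5057
  X=2: 0.3064, 0.5307
Sum of the 6 terms: H(X,Y) = 2.1803 bits

Chain rule check:
  H(X) + H(Y|X) = 1.5222 + 0.6581 = 2.1803 bits
  H(X,Y) = 2.1803 bits
✓ Chain rule verified.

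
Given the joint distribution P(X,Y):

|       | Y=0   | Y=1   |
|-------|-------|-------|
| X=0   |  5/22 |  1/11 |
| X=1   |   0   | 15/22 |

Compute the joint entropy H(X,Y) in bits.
1.1770 bits

H(X,Y) = -Σ_{x,y} P(x,y) log₂ P(x,y). Per-cell terms -P(x,y)·log₂P(x,y):
  X=0: 0.4858, 0.3145
  X=1: 0.0000, 0.3767
  (cells with P = 0 contribute 0)
Sum of the 4 terms: H(X,Y) = 1.1770 bits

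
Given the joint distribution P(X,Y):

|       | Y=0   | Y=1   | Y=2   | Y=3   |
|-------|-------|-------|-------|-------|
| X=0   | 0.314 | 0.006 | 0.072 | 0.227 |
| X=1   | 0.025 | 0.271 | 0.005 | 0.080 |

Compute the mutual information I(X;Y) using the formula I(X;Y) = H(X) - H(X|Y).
0.5075 bits

I(X;Y) = H(X) - H(X|Y)

Marginal of X (row sums):
  P(X=0) = 0.314 + 0.006 + 0.072 + 0.227 = 0.619
  P(X=1) = 0.025 + 0.271 + 0.005 + 0.080 = 0.381
H(X) = -[0.619·log₂(0.619) + 0.381·log₂(0.381)]
  = 0.428341 + 0.530404 = 0.958745 bits

Marginal of Y (column sums):
  P(Y=0) = 0.314 + 0.025 = 0.339
  P(Y=1) = 0.006 + 0.271 = 0.277
  P(Y=2) = 0.072 + 0.005 = 0.077
  P(Y=3) = 0.227 + 0.080 = 0.307
H(X|Y) = Σ_y P(y)·H(X|Y=y):
  Y=0: P(Y=0) = 0.339, P(X|Y=0) = (314/339, 25/339) → H(X|Y=0) = 0.379751
  Y=1: P(Y=1) = 0.277, P(X|Y=1) = (6/277, 271/277) → H(X|Y=1) = 0.150666
  Y=2: P(Y=2) = 0.077, P(X|Y=2) = (72/77, 5/77) → H(X|Y=2) = 0.346731
  Y=3: P(Y=3) = 0.307, P(X|Y=3) = (227/307, 80/307) → H(X|Y=3) = 0.827630
H(X|Y) = 0.339·0.379751 + 0.277·0.150666 + 0.077·0.346731 + 0.307·0.827630 = 0.451251 bits

I(X;Y) = H(X) - H(X|Y) = 0.958745 - 0.451251 = 0.5075 bits

Cross-check via I(X;Y) = H(X) + H(Y) - H(X,Y): computing H(Y) from the column sums and H(X,Y) from the 8 cells in the same way gives H(Y) = 1.849929 bits and H(X,Y) = 2.301180 bits, so
I(X;Y) = 0.958745 + 1.849929 - 2.301180 = 0.5075 bits ✓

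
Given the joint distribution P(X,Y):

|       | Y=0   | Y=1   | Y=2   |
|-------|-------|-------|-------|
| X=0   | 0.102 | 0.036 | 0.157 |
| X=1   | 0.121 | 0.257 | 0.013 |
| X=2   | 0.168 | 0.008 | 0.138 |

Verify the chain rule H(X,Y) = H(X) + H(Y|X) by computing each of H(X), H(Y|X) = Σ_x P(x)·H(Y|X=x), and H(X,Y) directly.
H(X) = 1.5740 bits, H(Y|X) = 1.1902 bits, H(X,Y) = 2.7642 bits

Marginal of X (row sums):
  P(X=0) = 0.102 + 0.036 + 0.157 = 0.295
  P(X=1) = 0.121 + 0.257 + 0.013 = 0.391
  P(X=2) = 0.168 + 0.008 + 0.138 = 0.314
H(X) = -[0.295·log₂(0.295) + 0.391·log₂(0.391) + 0.314·log₂(0.314)]
  = 0.5196 + 0.5297 + 0.5247 = 1.5740 bits

H(Y|X) = Σ_x P(x)·H(Y|X=x):
  X=0: P(X=0) = 0.295, P(Y|X=0) = (102/295, 36/295, 157/295) → H(Y|X=0) = 1.3844
  X=1: P(X=1) = 0.391, P(Y|X=1) = (121/391, 257/391, 13/391) → H(Y|X=1) = 1.0849
  X=2: P(X=2) = 0.314, P(Y|X=2) = (84/157, 4/157, 69/157) → H(Y|X=2) = 1.1389
H(Y|X) = 0.295·1.3844 + 0.391·1.0849 + 0.314·1.1389 = 1.1902 bits

H(X,Y) = -Σ_{x,y} P(x,y) log₂ P(x,y). Per-cell terms -P(x,y)·log₂P(x,y):
  X=0: 0.3359, 0.1727, 0.4194
  X=1: 0.3687, 0.5038, 0.0814
  X=2: 0.4323, 0.0557, 0.3943
Sum of the 9 terms: H(X,Y) = 2.7642 bits

Chain rule check:
  H(X) + H(Y|X) = 1.5740 + 1.1902 = 2.7642 bits
  H(X,Y) = 2.7642 bits
✓ Chain rule verified.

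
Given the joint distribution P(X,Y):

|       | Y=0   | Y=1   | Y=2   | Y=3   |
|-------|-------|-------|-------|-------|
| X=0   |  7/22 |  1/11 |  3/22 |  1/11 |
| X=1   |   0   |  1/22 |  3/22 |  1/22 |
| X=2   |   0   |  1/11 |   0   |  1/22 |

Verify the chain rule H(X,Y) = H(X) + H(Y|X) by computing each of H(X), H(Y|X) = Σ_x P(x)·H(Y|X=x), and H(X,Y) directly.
H(X) = 1.2927 bits, H(Y|X) = 1.5685 bits, H(X,Y) = 2.8612 bits

Marginal of X (row sums):
  P(X=0) = 7/22 + 1/11 + 3/22 + 1/11 = 7/11
  P(X=1) = 0 + 1/22 + 3/22 + 1/22 = 5/22
  P(X=2) = 0 + 1/11 + 0 + 1/22 = 3/22
H(X) = -[(7/11)·log₂(7/11) + (5/22)·log₂(5/22) + (3/22)·log₂(3/22)]
  = 0.41496 + 0.48580 + 0.39197 = 1.2927 bits

H(Y|X) = Σ_x P(x)·H(Y|X=x):
  X=0: P(X=0) = 7/11, P(Y|X=0) = (1/2, 1/7, 3/14, 1/7) → H(Y|X=0) = 1.77833
  X=1: P(X=1) = 5/22, P(Y|X=1) = (0, 1/5, 3/5, 1/5) → H(Y|X=1) = 1.37095
  X=2: P(X=2) = 3/22, P(Y|X=2) = (0, 2/3, 0, 1/3) → H(Y|X=2) = 0.91830
H(Y|X) = (7/11)·1.77833 + (5/22)·1.37095 + (3/22)·0.91830 = 1.5685 bits

H(X,Y) = -Σ_{x,y} P(x,y) log₂ P(x,y). Per-cell terms -P(x,y)·log₂P(x,y):
  X=0: 0.52566, 0.31449, 0.39197, 0.31449
  X=1: 0.00000, 0.20270, 0.39197, 0.20270
  X=2: 0.00000, 0.31449, 0.00000, 0.20270
  (cells with P = 0 contribute 0)
Sum of the 12 terms: H(X,Y) = 2.8612 bits

Chain rule check:
  H(X) + H(Y|X) = 1.2927 + 1.5685 = 2.8612 bits
  H(X,Y) = 2.8612 bits
✓ Chain rule verified.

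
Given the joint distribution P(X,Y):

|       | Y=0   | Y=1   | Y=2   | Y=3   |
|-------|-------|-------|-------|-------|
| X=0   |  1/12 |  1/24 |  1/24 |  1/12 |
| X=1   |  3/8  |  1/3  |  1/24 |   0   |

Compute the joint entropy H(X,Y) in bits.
2.2296 bits

H(X,Y) = -Σ_{x,y} P(x,y) log₂ P(x,y). Per-cell terms -P(x,y)·log₂P(x,y):
  X=0: 0.29875, 0.19104, 0.19104, 0.29875
  X=1: 0.53064, 0.52832, 0.19104, 0.00000
  (cells with P = 0 contribute 0)
Sum of the 8 terms: H(X,Y) = 2.2296 bits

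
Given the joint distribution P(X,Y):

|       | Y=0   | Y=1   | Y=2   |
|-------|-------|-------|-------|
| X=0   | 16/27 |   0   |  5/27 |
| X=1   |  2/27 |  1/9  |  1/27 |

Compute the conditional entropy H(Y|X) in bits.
0.9401 bits

H(Y|X) = H(X,Y) - H(X)

H(X,Y) = -Σ_{x,y} P(x,y) log₂ P(x,y). Per-cell terms -P(x,y)·log₂P(x,y):
  X=0: 0.4473407, 0.0000000, 0.4505480
  X=1: 0.2781398, 0.3522139, 0.1761069
  (cells with P = 0 contribute 0)
Sum of the 6 terms: H(X,Y) = 1.704349 bits

Marginal of X (row sums):
  P(X=0) = 16/27 + 0 + 5/27 = 7/9
  P(X=1) = 2/27 + 1/9 + 1/27 = 2/9
H(X) = -[(7/9)·log₂(7/9) + (2/9)·log₂(2/9)]
  = 0.2819990 + 0.4822056 = 0.764205 bits

H(Y|X) = H(X,Y) - H(X) = 1.704349 - 0.764205 = 0.9401 bits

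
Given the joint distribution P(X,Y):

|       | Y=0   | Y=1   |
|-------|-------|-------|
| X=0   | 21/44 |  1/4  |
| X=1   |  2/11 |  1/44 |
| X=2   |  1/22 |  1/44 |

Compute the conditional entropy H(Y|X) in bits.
0.8407 bits

H(Y|X) = H(X,Y) - H(X)

H(X,Y) = -Σ_{x,y} P(x,y) log₂ P(x,y). Per-cell terms -P(x,y)·log₂P(x,y):
  X=0: 0.50930, 0.50000
  X=1: 0.44717, 0.12408
  X=2: 0.20270, 0.12408
Sum of the 6 terms: H(X,Y) = 1.9073 bits

Marginal of X (row sums):
  P(X=0) = 21/44 + 1/4 = 8/11
  P(X=1) = 2/11 + 1/44 = 9/44
  P(X=2) = 1/22 + 1/44 = 3/44
H(X) = -[(8/11)·log₂(8/11) + (9/44)·log₂(9/44) + (3/44)·log₂(3/44)]
  = 0.33413 + 0.46831 + 0.26417 = 1.0666 bits

H(Y|X) = H(X,Y) - H(X) = 1.9073 - 1.0666 = 0.8407 bits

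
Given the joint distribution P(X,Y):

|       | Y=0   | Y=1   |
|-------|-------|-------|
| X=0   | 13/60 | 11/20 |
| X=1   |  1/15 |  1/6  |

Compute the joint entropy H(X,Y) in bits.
1.6437 bits

H(X,Y) = -Σ_{x,y} P(x,y) log₂ P(x,y). Per-cell terms -P(x,y)·log₂P(x,y):
  X=0: 0.47806, 0.47437
  X=1: 0.26046, 0.43083
Sum of the 4 terms: H(X,Y) = 1.6437 bits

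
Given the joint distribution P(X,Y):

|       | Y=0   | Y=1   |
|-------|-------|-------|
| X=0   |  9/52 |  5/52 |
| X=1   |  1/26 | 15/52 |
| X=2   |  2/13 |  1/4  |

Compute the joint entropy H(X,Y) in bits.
2.3764 bits

H(X,Y) = -Σ_{x,y} P(x,y) log₂ P(x,y). Per-cell terms -P(x,y)·log₂P(x,y):
  X=0: 0.43797, 0.32486
  X=1: 0.18079, 0.51737
  X=2: 0.41545, 0.50000
Sum of the 6 terms: H(X,Y) = 2.3764 bits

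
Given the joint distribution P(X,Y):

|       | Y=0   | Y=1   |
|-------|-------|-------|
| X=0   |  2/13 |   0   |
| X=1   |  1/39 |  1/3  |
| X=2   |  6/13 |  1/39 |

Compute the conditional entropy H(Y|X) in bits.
0.2782 bits

H(Y|X) = H(X,Y) - H(X)

H(X,Y) = -Σ_{x,y} P(x,y) log₂ P(x,y). Per-cell terms -P(x,y)·log₂P(x,y):
  X=0: 0.4154523, 0.0000000
  X=1: 0.1355231, 0.5283208
  X=2: 0.5148356, 0.1355231
  (cells with P = 0 contribute 0)
Sum of the 6 terms: H(X,Y) = 1.729655 bits

Marginal of X (row sums):
  P(X=0) = 2/13 + 0 = 2/13
  P(X=1) = 1/39 + 1/3 = 14/39
  P(X=2) = 6/13 + 1/39 = 19/39
H(X) = -[(2/13)·log₂(2/13) + (14/39)·log₂(14/39) + (19/39)·log₂(19/39)]
  = 0.4154523 + 0.5305811 + 0.5054364 = 1.451470 bits

H(Y|X) = H(X,Y) - H(X) = 1.729655 - 1.451470 = 0.2782 bits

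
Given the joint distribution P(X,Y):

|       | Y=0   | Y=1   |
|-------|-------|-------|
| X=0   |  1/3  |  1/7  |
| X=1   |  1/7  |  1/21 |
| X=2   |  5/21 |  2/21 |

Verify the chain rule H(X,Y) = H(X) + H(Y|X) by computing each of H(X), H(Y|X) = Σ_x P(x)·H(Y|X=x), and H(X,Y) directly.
H(X) = 1.4937 bits, H(Y|X) = 0.8619 bits, H(X,Y) = 2.3556 bits

Marginal of X (row sums):
  P(X=0) = 1/3 + 1/7 = 10/21
  P(X=1) = 1/7 + 1/21 = 4/21
  P(X=2) = 5/21 + 2/21 = 1/3
H(X) = -[(10/21)·log₂(10/21) + (4/21)·log₂(4/21) + (1/3)·log₂(1/3)]
  = 0.50971 + 0.45568 + 0.52832 = 1.4937 bits

H(Y|X) = Σ_x P(x)·H(Y|X=x):
  X=0: P(X=0) = 10/21, P(Y|X=0) = (7/10, 3/10) → H(Y|X=0) = 0.88129
  X=1: P(X=1) = 4/21, P(Y|X=1) = (3/4, 1/4) → H(Y|X=1) = 0.81128
  X=2: P(X=2) = 1/3, P(Y|X=2) = (5/7, 2/7) → H(Y|X=2) = 0.86312
H(Y|X) = (10/21)·0.88129 + (4/21)·0.81128 + (1/3)·0.86312 = 0.8619 bits

H(X,Y) = -Σ_{x,y} P(x,y) log₂ P(x,y). Per-cell terms -P(x,y)·log₂P(x,y):
  X=0: 0.52832, 0.40105
  X=1: 0.40105, 0.20916
  X=2: 0.49295, 0.32308
Sum of the 6 terms: H(X,Y) = 2.3556 bits

Chain rule check:
  H(X) + H(Y|X) = 1.4937 + 0.8619 = 2.3556 bits
  H(X,Y) = 2.3556 bits
✓ Chain rule verified.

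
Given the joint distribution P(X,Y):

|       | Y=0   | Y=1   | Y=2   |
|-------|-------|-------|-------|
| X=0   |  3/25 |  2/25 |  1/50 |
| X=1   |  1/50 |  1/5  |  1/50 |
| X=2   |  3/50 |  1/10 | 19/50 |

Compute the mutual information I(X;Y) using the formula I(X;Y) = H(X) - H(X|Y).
0.4075 bits

I(X;Y) = H(X) - H(X|Y)

Marginal of X (row sums):
  P(X=0) = 3/25 + 2/25 + 1/50 = 11/50
  P(X=1) = 1/50 + 1/5 + 1/50 = 6/25
  P(X=2) = 3/50 + 1/10 + 19/50 = 27/50
H(X) = -[(11/50)·log₂(11/50) + (6/25)·log₂(6/25) + (27/50)·log₂(27/50)]
  = 0.480573 + 0.494134 + 0.480043 = 1.45475 bits

Marginal of Y (column sums):
  P(Y=0) = 3/25 + 1/50 + 3/50 = 1/5
  P(Y=1) = 2/25 + 1/5 + 1/10 = 19/50
  P(Y=2) = 1/50 + 1/50 + 19/50 = 21/50
H(X|Y) = Σ_y P(y)·H(X|Y=y):
  Y=0: P(Y=0) = 1/5, P(X|Y=0) = (3/5, 1/10, 3/10) → H(X|Y=0) = 1.295462
  Y=1: P(Y=1) = 19/50, P(X|Y=1) = (4/19, 10/19, 5/19) → H(X|Y=1) = 1.467458
  Y=2: P(Y=2) = 21/50, P(X|Y=2) = (1/21, 1/21, 19/21) → H(X|Y=2) = 0.548954
H(X|Y) = (1/5)·1.295462 + (19/50)·1.467458 + (21/50)·0.548954 = 1.04729 bits

I(X;Y) = H(X) - H(X|Y) = 1.45475 - 1.04729 = 0.4075 bits

Cross-check via I(X;Y) = H(X) + H(Y) - H(X,Y): computing H(Y) from the column sums and H(X,Y) from the 9 cells in the same way gives H(Y) = 1.52048 bits and H(X,Y) = 2.56777 bits, so
I(X;Y) = 1.45475 + 1.52048 - 2.56777 = 0.4075 bits ✓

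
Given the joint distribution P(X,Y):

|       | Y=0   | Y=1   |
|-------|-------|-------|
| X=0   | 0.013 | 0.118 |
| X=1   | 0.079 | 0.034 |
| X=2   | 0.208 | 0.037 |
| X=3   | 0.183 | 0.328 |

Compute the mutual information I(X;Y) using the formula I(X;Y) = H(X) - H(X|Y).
0.2074 bits

I(X;Y) = H(X) - H(X|Y)

Marginal of X (row sums):
  P(X=0) = 0.013 + 0.118 = 0.131
  P(X=1) = 0.079 + 0.034 = 0.113
  P(X=2) = 0.208 + 0.037 = 0.245
  P(X=3) = 0.183 + 0.328 = 0.511
H(X) = -[0.131·log₂(0.131) + 0.113·log₂(0.113) + 0.245·log₂(0.245) + 0.511·log₂(0.511)]
  = 0.3841 + 0.3555 + 0.4971 + 0.4950 = 1.7317 bits

Marginal of Y (column sums):
  P(Y=0) = 0.013 + 0.079 + 0.208 + 0.183 = 0.483
  P(Y=1) = 0.118 + 0.034 + 0.037 + 0.328 = 0.517
H(X|Y) = Σ_y P(y)·H(X|Y=y):
  Y=0: P(Y=0) = 0.483, P(X|Y=0) = (13/483, 79/483, 208/483, 61/161) → H(X|Y=0) = 1.6215
  Y=1: P(Y=1) = 0.517, P(X|Y=1) = (118/517, 34/517, 37/517, 328/517) → H(X|Y=1) = 1.4335
H(X|Y) = 0.483·1.6215 + 0.517·1.4335 = 1.5243 bits

I(X;Y) = H(X) - H(X|Y) = 1.7317 - 1.5243 = 0.2074 bits

Cross-check via I(X;Y) = H(X) + H(Y) - H(X,Y): computing H(Y) from the column sums and H(X,Y) from the 8 cells in the same way gives H(Y) = 0.9992 bits and H(X,Y) = 2.5235 bits, so
I(X;Y) = 1.7317 + 0.9992 - 2.5235 = 0.2074 bits ✓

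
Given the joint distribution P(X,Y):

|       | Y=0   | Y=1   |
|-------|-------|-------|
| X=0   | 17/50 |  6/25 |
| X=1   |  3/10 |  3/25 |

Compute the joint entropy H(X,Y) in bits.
1.9115 bits

H(X,Y) = -Σ_{x,y} P(x,y) log₂ P(x,y). Per-cell terms -P(x,y)·log₂P(x,y):
  X=0: 0.5292, 0.4941
  X=1: 0.5211, 0.3671
Sum of the 4 terms: H(X,Y) = 1.9115 bits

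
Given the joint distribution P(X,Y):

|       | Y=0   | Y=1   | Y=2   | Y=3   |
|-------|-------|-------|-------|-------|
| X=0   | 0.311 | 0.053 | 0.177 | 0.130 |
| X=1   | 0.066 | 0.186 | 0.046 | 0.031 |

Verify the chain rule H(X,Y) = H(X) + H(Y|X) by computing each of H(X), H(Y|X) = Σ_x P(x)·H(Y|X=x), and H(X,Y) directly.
H(X) = 0.9139 bits, H(Y|X) = 1.7294 bits, H(X,Y) = 2.6433 bits

Marginal of X (row sums):
  P(X=0) = 0.311 + 0.053 + 0.177 + 0.130 = 0.671
  P(X=1) = 0.066 + 0.186 + 0.046 + 0.031 = 0.329
H(X) = -[0.671·log₂(0.671) + 0.329·log₂(0.329)]
  = 0.3862 + 0.5277 = 0.9139 bits

H(Y|X) = Σ_x P(x)·H(Y|X=x):
  X=0: P(X=0) = 0.671, P(Y|X=0) = (311/671, 53/671, 177/671, 130/671) → H(Y|X=0) = 1.7693
  X=1: P(X=1) = 0.329, P(Y|X=1) = (66/329, 186/329, 46/329, 31/329) → H(Y|X=1) = 1.6480
H(Y|X) = 0.671·1.7693 + 0.329·1.6480 = 1.7294 bits

H(X,Y) = -Σ_{x,y} P(x,y) log₂ P(x,y). Per-cell terms -P(x,y)·log₂P(x,y):
  X=0: 0.5240, 0.2246, 0.4422, 0.3826
  X=1: 0.2588, 0.4514, 0.2043, 0.1554
Sum of the 8 terms: H(X,Y) = 2.6433 bits

Chain rule check:
  H(X) + H(Y|X) = 0.9139 + 1.7294 = 2.6433 bits
  H(X,Y) = 2.6433 bits
✓ Chain rule verified.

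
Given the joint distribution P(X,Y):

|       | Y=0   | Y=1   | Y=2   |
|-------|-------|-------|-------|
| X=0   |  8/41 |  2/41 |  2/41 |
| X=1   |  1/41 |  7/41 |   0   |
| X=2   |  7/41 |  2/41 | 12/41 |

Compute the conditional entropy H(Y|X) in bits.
1.1448 bits

H(Y|X) = H(X,Y) - H(X)

H(X,Y) = -Σ_{x,y} P(x,y) log₂ P(x,y). Per-cell terms -P(x,y)·log₂P(x,y):
  X=0: 0.46001, 0.21256, 0.21256
  X=1: 0.13067, 0.43540, 0.00000
  X=2: 0.43540, 0.21256, 0.51881
  (cells with P = 0 contribute 0)
Sum of the 9 terms: H(X,Y) = 2.6180 bits

Marginal of X (row sums):
  P(X=0) = 8/41 + 2/41 + 2/41 = 12/41
  P(X=1) = 1/41 + 7/41 + 0 = 8/41
  P(X=2) = 7/41 + 2/41 + 12/41 = 21/41
H(X) = -[(12/41)·log₂(12/41) + (8/41)·log₂(8/41) + (21/41)·log₂(21/41)]
  = 0.51881 + 0.46001 + 0.49439 = 1.4732 bits

H(Y|X) = H(X,Y) - H(X) = 2.6180 - 1.4732 = 1.1448 bits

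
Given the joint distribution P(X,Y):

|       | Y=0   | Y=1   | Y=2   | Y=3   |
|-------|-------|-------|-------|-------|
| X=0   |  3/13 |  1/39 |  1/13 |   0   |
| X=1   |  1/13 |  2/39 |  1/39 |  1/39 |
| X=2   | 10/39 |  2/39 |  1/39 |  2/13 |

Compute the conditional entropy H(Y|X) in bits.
1.4795 bits

H(Y|X) = H(X,Y) - H(X)

H(X,Y) = -Σ_{x,y} P(x,y) log₂ P(x,y). Per-cell terms -P(x,y)·log₂P(x,y):
  X=0: 0.4882, 0.1355, 0.2846, 0.0000
  X=1: 0.2846, 0.2198, 0.1355, 0.1355
  X=2: 0.5035, 0.2198, 0.1355, 0.4155
  (cells with P = 0 contribute 0)
Sum of the 12 terms: H(X,Y) = 2.9580 bits

Marginal of X (row sums):
  P(X=0) = 3/13 + 1/39 + 1/13 + 0 = 1/3
  P(X=1) = 1/13 + 2/39 + 1/39 + 1/39 = 7/39
  P(X=2) = 10/39 + 2/39 + 1/39 + 2/13 = 19/39
H(X) = -[(1/3)·log₂(1/3) + (7/39)·log₂(7/39) + (19/39)·log₂(19/39)]
  = 0.5283 + 0.4448 + 0.5054 = 1.4785 bits

H(Y|X) = H(X,Y) - H(X) = 2.9580 - 1.4785 = 1.4795 bits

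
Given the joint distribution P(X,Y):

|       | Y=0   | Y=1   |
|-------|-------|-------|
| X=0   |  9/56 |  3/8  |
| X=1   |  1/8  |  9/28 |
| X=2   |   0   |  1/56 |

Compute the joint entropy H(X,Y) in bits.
1.9595 bits

H(X,Y) = -Σ_{x,y} P(x,y) log₂ P(x,y). Per-cell terms -P(x,y)·log₂P(x,y):
  X=0: 0.4239, 0.5306
  X=1: 0.3750, 0.5263
  X=2: 0.0000, 0.1037
  (cells with P = 0 contribute 0)
Sum of the 6 terms: H(X,Y) = 1.9595 bits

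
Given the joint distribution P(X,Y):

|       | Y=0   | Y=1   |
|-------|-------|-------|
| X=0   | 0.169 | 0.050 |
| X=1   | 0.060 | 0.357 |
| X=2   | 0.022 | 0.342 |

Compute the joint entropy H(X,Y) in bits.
2.0741 bits

H(X,Y) = -Σ_{x,y} P(x,y) log₂ P(x,y). Per-cell terms -P(x,y)·log₂P(x,y):
  X=0: 0.4335, 0.2161
  X=1: 0.2435, 0.5305
  X=2: 0.1211, 0.5294
Sum of the 6 terms: H(X,Y) = 2.0741 bits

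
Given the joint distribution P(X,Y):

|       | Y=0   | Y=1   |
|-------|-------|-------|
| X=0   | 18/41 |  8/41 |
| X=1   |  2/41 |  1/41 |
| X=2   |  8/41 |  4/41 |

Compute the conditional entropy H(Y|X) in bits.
0.9007 bits

H(Y|X) = H(X,Y) - H(X)

H(X,Y) = -Σ_{x,y} P(x,y) log₂ P(x,y). Per-cell terms -P(x,y)·log₂P(x,y):
  X=0: 0.52140, 0.46001
  X=1: 0.21256, 0.13067
  X=2: 0.46001, 0.32757
Sum of the 6 terms: H(X,Y) = 2.11222 bits

Marginal of X (row sums):
  P(X=0) = 18/41 + 8/41 = 26/41
  P(X=1) = 2/41 + 1/41 = 3/41
  P(X=2) = 8/41 + 4/41 = 12/41
H(X) = -[(26/41)·log₂(26/41) + (3/41)·log₂(3/41) + (12/41)·log₂(12/41)]
  = 0.41671 + 0.27604 + 0.51881 = 1.21156 bits

H(Y|X) = H(X,Y) - H(X) = 2.11222 - 1.21156 = 0.9007 bits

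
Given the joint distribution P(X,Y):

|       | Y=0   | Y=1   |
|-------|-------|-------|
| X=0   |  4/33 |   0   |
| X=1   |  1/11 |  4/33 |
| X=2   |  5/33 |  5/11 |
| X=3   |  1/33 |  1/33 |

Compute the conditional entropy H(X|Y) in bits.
1.3205 bits

H(X|Y) = H(X,Y) - H(Y)

H(X,Y) = -Σ_{x,y} P(x,y) log₂ P(x,y). Per-cell terms -P(x,y)·log₂P(x,y):
  X=0: 0.3690, 0.0000
  X=1: 0.3145, 0.3690
  X=2: 0.4125, 0.5170
  X=3: 0.1529, 0.1529
  (cells with P = 0 contribute 0)
Sum of the 8 terms: H(X,Y) = 2.2878 bits

Marginal of Y (column sums):
  P(Y=0) = 4/33 + 1/11 + 5/33 + 1/33 = 13/33
  P(Y=1) = 0 + 4/33 + 5/11 + 1/33 = 20/33
H(Y) = -[(13/33)·log₂(13/33) + (20/33)·log₂(20/33)]
  = 0.5294 + 0.4379 = 0.9673 bits

H(X|Y) = H(X,Y) - H(Y) = 2.2878 - 0.9673 = 1.3205 bits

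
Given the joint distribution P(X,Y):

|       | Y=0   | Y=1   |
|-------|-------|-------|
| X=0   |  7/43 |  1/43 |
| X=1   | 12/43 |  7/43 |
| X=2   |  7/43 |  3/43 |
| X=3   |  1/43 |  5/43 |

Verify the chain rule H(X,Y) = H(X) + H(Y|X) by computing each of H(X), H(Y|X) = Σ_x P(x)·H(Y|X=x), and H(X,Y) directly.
H(X) = 1.8579 bits, H(Y|X) = 0.8163 bits, H(X,Y) = 2.6742 bits

Marginal of X (row sums):
  P(X=0) = 7/43 + 1/43 = 8/43
  P(X=1) = 12/43 + 7/43 = 19/43
  P(X=2) = 7/43 + 3/43 = 10/43
  P(X=3) = 1/43 + 5/43 = 6/43
H(X) = -[(8/43)·log₂(8/43) + (19/43)·log₂(19/43) + (10/43)·log₂(10/43) + (6/43)·log₂(6/43)]
  = 0.45140 + 0.52066 + 0.48938 + 0.39646 = 1.8579 bits

H(Y|X) = Σ_x P(x)·H(Y|X=x):
  X=0: P(X=0) = 8/43, P(Y|X=0) = (7/8, 1/8) → H(Y|X=0) = 0.54356
  X=1: P(X=1) = 19/43, P(Y|X=1) = (12/19, 7/19) → H(Y|X=1) = 0.94945
  X=2: P(X=2) = 10/43, P(Y|X=2) = (7/10, 3/10) → H(Y|X=2) = 0.88129
  X=3: P(X=3) = 6/43, P(Y|X=3) = (1/6, 5/6) → H(Y|X=3) = 0.65002
H(Y|X) = (8/43)·0.54356 + (19/43)·0.94945 + (10/43)·0.88129 + (6/43)·0.65002 = 0.8163 bits

H(X,Y) = -Σ_{x,y} P(x,y) log₂ P(x,y). Per-cell terms -P(x,y)·log₂P(x,y):
  X=0: 0.42633, 0.12619
  X=1: 0.51385, 0.42633
  X=2: 0.42633, 0.26800
  X=3: 0.12619, 0.36097
Sum of the 8 terms: H(X,Y) = 2.6742 bits

Chain rule check:
  H(X) + H(Y|X) = 1.8579 + 0.8163 = 2.6742 bits
  H(X,Y) = 2.6742 bits
✓ Chain rule verified.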